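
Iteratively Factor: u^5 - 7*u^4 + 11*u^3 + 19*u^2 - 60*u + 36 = (u + 2)*(u^4 - 9*u^3 + 29*u^2 - 39*u + 18) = (u - 1)*(u + 2)*(u^3 - 8*u^2 + 21*u - 18) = (u - 3)*(u - 1)*(u + 2)*(u^2 - 5*u + 6) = (u - 3)*(u - 2)*(u - 1)*(u + 2)*(u - 3)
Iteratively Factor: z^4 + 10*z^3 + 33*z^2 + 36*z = (z + 4)*(z^3 + 6*z^2 + 9*z) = z*(z + 4)*(z^2 + 6*z + 9) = z*(z + 3)*(z + 4)*(z + 3)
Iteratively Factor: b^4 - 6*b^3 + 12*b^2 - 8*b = (b - 2)*(b^3 - 4*b^2 + 4*b) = b*(b - 2)*(b^2 - 4*b + 4) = b*(b - 2)^2*(b - 2)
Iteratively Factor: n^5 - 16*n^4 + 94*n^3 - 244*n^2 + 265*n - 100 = (n - 1)*(n^4 - 15*n^3 + 79*n^2 - 165*n + 100) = (n - 5)*(n - 1)*(n^3 - 10*n^2 + 29*n - 20) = (n - 5)*(n - 1)^2*(n^2 - 9*n + 20) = (n - 5)^2*(n - 1)^2*(n - 4)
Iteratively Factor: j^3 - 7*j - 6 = (j + 2)*(j^2 - 2*j - 3) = (j - 3)*(j + 2)*(j + 1)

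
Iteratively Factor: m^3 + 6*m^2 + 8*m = (m)*(m^2 + 6*m + 8) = m*(m + 4)*(m + 2)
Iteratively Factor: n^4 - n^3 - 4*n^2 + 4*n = (n - 1)*(n^3 - 4*n) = n*(n - 1)*(n^2 - 4) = n*(n - 2)*(n - 1)*(n + 2)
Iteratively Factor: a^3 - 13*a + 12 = (a - 1)*(a^2 + a - 12) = (a - 3)*(a - 1)*(a + 4)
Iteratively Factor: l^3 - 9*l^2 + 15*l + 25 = (l - 5)*(l^2 - 4*l - 5) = (l - 5)^2*(l + 1)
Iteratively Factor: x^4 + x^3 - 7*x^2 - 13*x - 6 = (x + 2)*(x^3 - x^2 - 5*x - 3) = (x + 1)*(x + 2)*(x^2 - 2*x - 3) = (x - 3)*(x + 1)*(x + 2)*(x + 1)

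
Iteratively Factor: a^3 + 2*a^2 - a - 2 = (a - 1)*(a^2 + 3*a + 2) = (a - 1)*(a + 1)*(a + 2)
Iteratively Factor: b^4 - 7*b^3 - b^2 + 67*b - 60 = (b - 4)*(b^3 - 3*b^2 - 13*b + 15) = (b - 4)*(b - 1)*(b^2 - 2*b - 15) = (b - 4)*(b - 1)*(b + 3)*(b - 5)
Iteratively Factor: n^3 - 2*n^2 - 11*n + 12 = (n - 1)*(n^2 - n - 12) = (n - 1)*(n + 3)*(n - 4)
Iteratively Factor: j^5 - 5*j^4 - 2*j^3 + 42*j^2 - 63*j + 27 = (j + 3)*(j^4 - 8*j^3 + 22*j^2 - 24*j + 9) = (j - 1)*(j + 3)*(j^3 - 7*j^2 + 15*j - 9) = (j - 3)*(j - 1)*(j + 3)*(j^2 - 4*j + 3) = (j - 3)*(j - 1)^2*(j + 3)*(j - 3)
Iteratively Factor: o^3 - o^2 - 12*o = (o)*(o^2 - o - 12) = o*(o + 3)*(o - 4)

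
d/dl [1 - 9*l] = -9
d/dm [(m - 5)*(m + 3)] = 2*m - 2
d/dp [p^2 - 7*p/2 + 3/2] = 2*p - 7/2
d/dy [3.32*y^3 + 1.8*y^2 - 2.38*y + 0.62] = 9.96*y^2 + 3.6*y - 2.38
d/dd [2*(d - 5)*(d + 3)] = 4*d - 4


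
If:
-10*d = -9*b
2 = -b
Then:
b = -2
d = -9/5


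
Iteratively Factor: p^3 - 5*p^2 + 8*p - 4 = (p - 2)*(p^2 - 3*p + 2) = (p - 2)^2*(p - 1)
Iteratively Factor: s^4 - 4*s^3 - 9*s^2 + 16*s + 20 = (s - 5)*(s^3 + s^2 - 4*s - 4) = (s - 5)*(s - 2)*(s^2 + 3*s + 2) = (s - 5)*(s - 2)*(s + 2)*(s + 1)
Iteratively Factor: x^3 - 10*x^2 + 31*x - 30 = (x - 2)*(x^2 - 8*x + 15) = (x - 3)*(x - 2)*(x - 5)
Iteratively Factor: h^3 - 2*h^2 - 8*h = (h - 4)*(h^2 + 2*h) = h*(h - 4)*(h + 2)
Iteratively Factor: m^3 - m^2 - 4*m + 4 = (m - 2)*(m^2 + m - 2) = (m - 2)*(m + 2)*(m - 1)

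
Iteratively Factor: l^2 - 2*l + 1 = (l - 1)*(l - 1)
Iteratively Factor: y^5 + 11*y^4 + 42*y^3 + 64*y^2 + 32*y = (y + 4)*(y^4 + 7*y^3 + 14*y^2 + 8*y) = (y + 4)^2*(y^3 + 3*y^2 + 2*y) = (y + 2)*(y + 4)^2*(y^2 + y) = y*(y + 2)*(y + 4)^2*(y + 1)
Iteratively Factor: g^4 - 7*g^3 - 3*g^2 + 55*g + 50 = (g - 5)*(g^3 - 2*g^2 - 13*g - 10) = (g - 5)*(g + 1)*(g^2 - 3*g - 10) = (g - 5)*(g + 1)*(g + 2)*(g - 5)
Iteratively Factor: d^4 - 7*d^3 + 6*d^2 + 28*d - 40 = (d - 5)*(d^3 - 2*d^2 - 4*d + 8) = (d - 5)*(d - 2)*(d^2 - 4) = (d - 5)*(d - 2)^2*(d + 2)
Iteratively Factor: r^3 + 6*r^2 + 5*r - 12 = (r + 3)*(r^2 + 3*r - 4) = (r + 3)*(r + 4)*(r - 1)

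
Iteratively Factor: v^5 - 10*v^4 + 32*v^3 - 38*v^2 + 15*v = (v - 3)*(v^4 - 7*v^3 + 11*v^2 - 5*v) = (v - 3)*(v - 1)*(v^3 - 6*v^2 + 5*v) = (v - 3)*(v - 1)^2*(v^2 - 5*v) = (v - 5)*(v - 3)*(v - 1)^2*(v)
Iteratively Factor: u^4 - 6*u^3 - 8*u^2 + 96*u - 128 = (u - 4)*(u^3 - 2*u^2 - 16*u + 32) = (u - 4)*(u - 2)*(u^2 - 16) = (u - 4)^2*(u - 2)*(u + 4)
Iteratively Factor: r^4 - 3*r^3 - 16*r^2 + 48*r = (r + 4)*(r^3 - 7*r^2 + 12*r) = r*(r + 4)*(r^2 - 7*r + 12) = r*(r - 3)*(r + 4)*(r - 4)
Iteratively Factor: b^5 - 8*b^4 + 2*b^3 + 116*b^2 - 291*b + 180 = (b - 3)*(b^4 - 5*b^3 - 13*b^2 + 77*b - 60) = (b - 5)*(b - 3)*(b^3 - 13*b + 12) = (b - 5)*(b - 3)*(b + 4)*(b^2 - 4*b + 3) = (b - 5)*(b - 3)^2*(b + 4)*(b - 1)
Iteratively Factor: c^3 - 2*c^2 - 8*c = (c)*(c^2 - 2*c - 8) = c*(c + 2)*(c - 4)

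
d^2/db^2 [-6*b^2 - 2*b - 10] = -12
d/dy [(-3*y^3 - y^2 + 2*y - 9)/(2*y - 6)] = (-6*y^3 + 26*y^2 + 6*y + 3)/(2*(y^2 - 6*y + 9))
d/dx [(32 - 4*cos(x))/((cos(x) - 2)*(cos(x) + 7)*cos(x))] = 4*(-2*cos(x)^3 + 19*cos(x)^2 + 80*cos(x) - 112)*sin(x)/((cos(x) - 2)^2*(cos(x) + 7)^2*cos(x)^2)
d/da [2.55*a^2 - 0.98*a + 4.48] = 5.1*a - 0.98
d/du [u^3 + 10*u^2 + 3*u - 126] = 3*u^2 + 20*u + 3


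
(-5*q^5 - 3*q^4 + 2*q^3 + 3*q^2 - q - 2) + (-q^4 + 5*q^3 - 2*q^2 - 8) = -5*q^5 - 4*q^4 + 7*q^3 + q^2 - q - 10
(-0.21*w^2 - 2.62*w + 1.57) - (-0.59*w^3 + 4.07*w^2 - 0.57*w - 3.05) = 0.59*w^3 - 4.28*w^2 - 2.05*w + 4.62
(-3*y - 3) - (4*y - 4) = 1 - 7*y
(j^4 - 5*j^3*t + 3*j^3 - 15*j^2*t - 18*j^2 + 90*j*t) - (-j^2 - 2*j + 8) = j^4 - 5*j^3*t + 3*j^3 - 15*j^2*t - 17*j^2 + 90*j*t + 2*j - 8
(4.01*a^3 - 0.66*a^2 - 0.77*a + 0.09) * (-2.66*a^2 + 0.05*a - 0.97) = -10.6666*a^5 + 1.9561*a^4 - 1.8745*a^3 + 0.3623*a^2 + 0.7514*a - 0.0873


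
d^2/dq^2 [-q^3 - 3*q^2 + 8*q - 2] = -6*q - 6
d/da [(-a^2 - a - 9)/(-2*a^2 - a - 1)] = (-a^2 - 34*a - 8)/(4*a^4 + 4*a^3 + 5*a^2 + 2*a + 1)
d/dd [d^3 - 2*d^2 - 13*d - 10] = 3*d^2 - 4*d - 13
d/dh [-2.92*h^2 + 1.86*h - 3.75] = 1.86 - 5.84*h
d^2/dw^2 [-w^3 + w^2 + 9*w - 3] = 2 - 6*w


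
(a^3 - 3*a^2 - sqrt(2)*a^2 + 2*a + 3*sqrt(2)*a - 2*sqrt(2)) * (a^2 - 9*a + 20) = a^5 - 12*a^4 - sqrt(2)*a^4 + 12*sqrt(2)*a^3 + 49*a^3 - 78*a^2 - 49*sqrt(2)*a^2 + 40*a + 78*sqrt(2)*a - 40*sqrt(2)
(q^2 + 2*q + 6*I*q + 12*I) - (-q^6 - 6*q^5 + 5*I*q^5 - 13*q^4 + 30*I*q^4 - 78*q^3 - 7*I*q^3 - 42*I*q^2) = q^6 + 6*q^5 - 5*I*q^5 + 13*q^4 - 30*I*q^4 + 78*q^3 + 7*I*q^3 + q^2 + 42*I*q^2 + 2*q + 6*I*q + 12*I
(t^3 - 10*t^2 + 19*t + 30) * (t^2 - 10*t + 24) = t^5 - 20*t^4 + 143*t^3 - 400*t^2 + 156*t + 720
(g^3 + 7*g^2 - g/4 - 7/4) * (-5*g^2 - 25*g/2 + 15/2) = -5*g^5 - 95*g^4/2 - 315*g^3/4 + 515*g^2/8 + 20*g - 105/8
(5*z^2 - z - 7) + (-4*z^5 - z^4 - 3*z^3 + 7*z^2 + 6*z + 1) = -4*z^5 - z^4 - 3*z^3 + 12*z^2 + 5*z - 6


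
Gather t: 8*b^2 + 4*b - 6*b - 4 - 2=8*b^2 - 2*b - 6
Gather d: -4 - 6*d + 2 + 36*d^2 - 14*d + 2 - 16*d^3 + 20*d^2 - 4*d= -16*d^3 + 56*d^2 - 24*d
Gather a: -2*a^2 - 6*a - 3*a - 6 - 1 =-2*a^2 - 9*a - 7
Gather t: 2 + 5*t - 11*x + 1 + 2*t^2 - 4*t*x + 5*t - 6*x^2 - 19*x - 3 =2*t^2 + t*(10 - 4*x) - 6*x^2 - 30*x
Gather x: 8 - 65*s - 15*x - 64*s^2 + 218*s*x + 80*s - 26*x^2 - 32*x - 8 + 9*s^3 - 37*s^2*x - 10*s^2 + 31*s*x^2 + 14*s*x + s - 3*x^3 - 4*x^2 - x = 9*s^3 - 74*s^2 + 16*s - 3*x^3 + x^2*(31*s - 30) + x*(-37*s^2 + 232*s - 48)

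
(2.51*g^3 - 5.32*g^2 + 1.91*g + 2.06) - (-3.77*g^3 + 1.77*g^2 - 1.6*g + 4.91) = 6.28*g^3 - 7.09*g^2 + 3.51*g - 2.85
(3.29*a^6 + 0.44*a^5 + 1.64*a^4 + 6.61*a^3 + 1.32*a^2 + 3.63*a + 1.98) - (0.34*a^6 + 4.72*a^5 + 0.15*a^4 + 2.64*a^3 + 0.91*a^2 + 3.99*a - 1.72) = 2.95*a^6 - 4.28*a^5 + 1.49*a^4 + 3.97*a^3 + 0.41*a^2 - 0.36*a + 3.7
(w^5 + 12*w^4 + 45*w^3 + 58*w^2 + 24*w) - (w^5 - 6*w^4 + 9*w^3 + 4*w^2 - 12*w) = 18*w^4 + 36*w^3 + 54*w^2 + 36*w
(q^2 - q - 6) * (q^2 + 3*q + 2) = q^4 + 2*q^3 - 7*q^2 - 20*q - 12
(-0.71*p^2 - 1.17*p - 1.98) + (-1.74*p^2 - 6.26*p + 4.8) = -2.45*p^2 - 7.43*p + 2.82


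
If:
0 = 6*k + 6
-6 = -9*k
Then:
No Solution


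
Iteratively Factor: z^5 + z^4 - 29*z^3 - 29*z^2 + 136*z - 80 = (z + 4)*(z^4 - 3*z^3 - 17*z^2 + 39*z - 20) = (z - 1)*(z + 4)*(z^3 - 2*z^2 - 19*z + 20) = (z - 1)*(z + 4)^2*(z^2 - 6*z + 5) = (z - 5)*(z - 1)*(z + 4)^2*(z - 1)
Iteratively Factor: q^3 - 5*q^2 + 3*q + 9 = (q - 3)*(q^2 - 2*q - 3) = (q - 3)^2*(q + 1)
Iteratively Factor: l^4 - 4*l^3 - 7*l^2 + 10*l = (l + 2)*(l^3 - 6*l^2 + 5*l) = (l - 1)*(l + 2)*(l^2 - 5*l) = l*(l - 1)*(l + 2)*(l - 5)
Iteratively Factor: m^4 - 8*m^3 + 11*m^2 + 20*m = (m + 1)*(m^3 - 9*m^2 + 20*m) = m*(m + 1)*(m^2 - 9*m + 20) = m*(m - 5)*(m + 1)*(m - 4)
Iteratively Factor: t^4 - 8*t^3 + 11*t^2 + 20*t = (t - 4)*(t^3 - 4*t^2 - 5*t) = t*(t - 4)*(t^2 - 4*t - 5) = t*(t - 5)*(t - 4)*(t + 1)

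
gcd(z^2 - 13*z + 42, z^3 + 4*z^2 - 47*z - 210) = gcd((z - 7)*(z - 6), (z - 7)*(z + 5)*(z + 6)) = z - 7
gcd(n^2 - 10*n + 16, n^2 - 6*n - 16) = n - 8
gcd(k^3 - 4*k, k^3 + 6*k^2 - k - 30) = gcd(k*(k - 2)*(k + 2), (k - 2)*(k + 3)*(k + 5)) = k - 2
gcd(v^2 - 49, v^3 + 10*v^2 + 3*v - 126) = v + 7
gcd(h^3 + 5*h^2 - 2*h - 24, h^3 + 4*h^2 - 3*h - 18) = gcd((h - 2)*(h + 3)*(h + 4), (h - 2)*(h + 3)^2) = h^2 + h - 6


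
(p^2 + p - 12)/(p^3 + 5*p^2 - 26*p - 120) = (p - 3)/(p^2 + p - 30)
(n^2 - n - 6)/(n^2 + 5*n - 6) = (n^2 - n - 6)/(n^2 + 5*n - 6)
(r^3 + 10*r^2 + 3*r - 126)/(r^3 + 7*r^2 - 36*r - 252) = (r - 3)/(r - 6)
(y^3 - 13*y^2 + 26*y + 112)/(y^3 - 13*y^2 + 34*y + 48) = (y^2 - 5*y - 14)/(y^2 - 5*y - 6)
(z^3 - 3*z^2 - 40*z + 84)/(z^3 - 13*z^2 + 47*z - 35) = (z^2 + 4*z - 12)/(z^2 - 6*z + 5)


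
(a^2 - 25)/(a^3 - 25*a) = 1/a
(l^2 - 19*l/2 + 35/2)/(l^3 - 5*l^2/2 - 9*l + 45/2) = (l - 7)/(l^2 - 9)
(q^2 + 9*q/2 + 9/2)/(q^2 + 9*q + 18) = (q + 3/2)/(q + 6)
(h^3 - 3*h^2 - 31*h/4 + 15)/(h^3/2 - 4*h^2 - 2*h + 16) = (4*h^3 - 12*h^2 - 31*h + 60)/(2*(h^3 - 8*h^2 - 4*h + 32))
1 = 1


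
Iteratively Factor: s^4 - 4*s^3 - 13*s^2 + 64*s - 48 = (s + 4)*(s^3 - 8*s^2 + 19*s - 12) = (s - 1)*(s + 4)*(s^2 - 7*s + 12) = (s - 4)*(s - 1)*(s + 4)*(s - 3)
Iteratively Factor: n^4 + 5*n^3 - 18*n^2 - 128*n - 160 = (n + 4)*(n^3 + n^2 - 22*n - 40) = (n - 5)*(n + 4)*(n^2 + 6*n + 8) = (n - 5)*(n + 4)^2*(n + 2)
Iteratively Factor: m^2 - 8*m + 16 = (m - 4)*(m - 4)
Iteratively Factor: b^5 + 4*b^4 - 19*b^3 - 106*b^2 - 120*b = (b)*(b^4 + 4*b^3 - 19*b^2 - 106*b - 120) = b*(b + 4)*(b^3 - 19*b - 30) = b*(b + 2)*(b + 4)*(b^2 - 2*b - 15) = b*(b + 2)*(b + 3)*(b + 4)*(b - 5)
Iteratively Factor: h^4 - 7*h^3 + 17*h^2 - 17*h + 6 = (h - 1)*(h^3 - 6*h^2 + 11*h - 6) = (h - 3)*(h - 1)*(h^2 - 3*h + 2) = (h - 3)*(h - 1)^2*(h - 2)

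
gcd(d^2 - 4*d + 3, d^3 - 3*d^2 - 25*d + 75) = d - 3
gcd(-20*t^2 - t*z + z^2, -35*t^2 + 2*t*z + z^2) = -5*t + z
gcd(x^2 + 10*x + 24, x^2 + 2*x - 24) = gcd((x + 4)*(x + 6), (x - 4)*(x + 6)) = x + 6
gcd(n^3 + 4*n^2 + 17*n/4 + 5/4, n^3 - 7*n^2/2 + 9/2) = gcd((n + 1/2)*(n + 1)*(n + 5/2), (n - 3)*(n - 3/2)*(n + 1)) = n + 1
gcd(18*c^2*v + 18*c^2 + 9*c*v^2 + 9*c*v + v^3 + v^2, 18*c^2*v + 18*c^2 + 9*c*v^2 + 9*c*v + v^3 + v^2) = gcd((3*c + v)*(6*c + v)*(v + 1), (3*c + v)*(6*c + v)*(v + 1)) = 18*c^2*v + 18*c^2 + 9*c*v^2 + 9*c*v + v^3 + v^2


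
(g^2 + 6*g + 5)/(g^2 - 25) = (g + 1)/(g - 5)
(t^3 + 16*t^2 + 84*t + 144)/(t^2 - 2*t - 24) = (t^2 + 12*t + 36)/(t - 6)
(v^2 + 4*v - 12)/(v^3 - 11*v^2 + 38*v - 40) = (v + 6)/(v^2 - 9*v + 20)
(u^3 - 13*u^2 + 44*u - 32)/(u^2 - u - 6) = (-u^3 + 13*u^2 - 44*u + 32)/(-u^2 + u + 6)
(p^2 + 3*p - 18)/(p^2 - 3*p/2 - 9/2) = 2*(p + 6)/(2*p + 3)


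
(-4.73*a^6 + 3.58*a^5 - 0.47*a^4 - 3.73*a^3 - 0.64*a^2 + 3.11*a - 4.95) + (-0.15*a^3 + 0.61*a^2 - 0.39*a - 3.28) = -4.73*a^6 + 3.58*a^5 - 0.47*a^4 - 3.88*a^3 - 0.03*a^2 + 2.72*a - 8.23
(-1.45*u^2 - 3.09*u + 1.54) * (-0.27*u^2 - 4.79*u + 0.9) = 0.3915*u^4 + 7.7798*u^3 + 13.0803*u^2 - 10.1576*u + 1.386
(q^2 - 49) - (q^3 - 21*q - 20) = -q^3 + q^2 + 21*q - 29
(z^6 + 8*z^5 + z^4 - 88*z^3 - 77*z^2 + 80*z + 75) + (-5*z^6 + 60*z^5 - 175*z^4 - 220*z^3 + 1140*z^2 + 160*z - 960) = -4*z^6 + 68*z^5 - 174*z^4 - 308*z^3 + 1063*z^2 + 240*z - 885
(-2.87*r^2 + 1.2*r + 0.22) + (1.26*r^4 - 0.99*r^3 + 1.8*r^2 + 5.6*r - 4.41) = 1.26*r^4 - 0.99*r^3 - 1.07*r^2 + 6.8*r - 4.19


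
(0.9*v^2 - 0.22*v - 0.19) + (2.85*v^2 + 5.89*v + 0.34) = 3.75*v^2 + 5.67*v + 0.15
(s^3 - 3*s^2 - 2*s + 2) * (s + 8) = s^4 + 5*s^3 - 26*s^2 - 14*s + 16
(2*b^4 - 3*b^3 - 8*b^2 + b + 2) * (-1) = -2*b^4 + 3*b^3 + 8*b^2 - b - 2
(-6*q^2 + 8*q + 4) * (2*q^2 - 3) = -12*q^4 + 16*q^3 + 26*q^2 - 24*q - 12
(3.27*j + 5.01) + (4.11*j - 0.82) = 7.38*j + 4.19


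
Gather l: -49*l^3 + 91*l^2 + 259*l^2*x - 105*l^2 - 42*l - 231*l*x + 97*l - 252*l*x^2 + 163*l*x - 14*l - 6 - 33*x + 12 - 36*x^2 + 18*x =-49*l^3 + l^2*(259*x - 14) + l*(-252*x^2 - 68*x + 41) - 36*x^2 - 15*x + 6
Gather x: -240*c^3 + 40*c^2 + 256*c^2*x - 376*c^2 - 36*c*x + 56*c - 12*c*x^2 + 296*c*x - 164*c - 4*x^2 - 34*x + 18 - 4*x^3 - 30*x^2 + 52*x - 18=-240*c^3 - 336*c^2 - 108*c - 4*x^3 + x^2*(-12*c - 34) + x*(256*c^2 + 260*c + 18)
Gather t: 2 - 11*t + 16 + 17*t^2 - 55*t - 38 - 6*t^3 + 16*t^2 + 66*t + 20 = -6*t^3 + 33*t^2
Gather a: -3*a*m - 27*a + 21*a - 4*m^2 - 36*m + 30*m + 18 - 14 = a*(-3*m - 6) - 4*m^2 - 6*m + 4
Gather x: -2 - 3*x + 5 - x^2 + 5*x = -x^2 + 2*x + 3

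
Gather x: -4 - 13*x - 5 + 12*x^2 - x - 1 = 12*x^2 - 14*x - 10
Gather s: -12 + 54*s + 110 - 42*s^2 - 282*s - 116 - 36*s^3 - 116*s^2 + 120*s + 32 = -36*s^3 - 158*s^2 - 108*s + 14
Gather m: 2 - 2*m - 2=-2*m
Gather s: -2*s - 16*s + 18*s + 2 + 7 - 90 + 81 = 0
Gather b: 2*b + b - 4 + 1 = 3*b - 3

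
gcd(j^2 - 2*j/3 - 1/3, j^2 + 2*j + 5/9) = j + 1/3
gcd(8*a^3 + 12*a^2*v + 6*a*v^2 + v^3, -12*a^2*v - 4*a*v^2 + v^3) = 2*a + v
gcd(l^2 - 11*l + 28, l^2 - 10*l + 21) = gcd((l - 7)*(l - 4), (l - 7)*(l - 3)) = l - 7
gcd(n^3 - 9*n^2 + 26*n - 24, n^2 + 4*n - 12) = n - 2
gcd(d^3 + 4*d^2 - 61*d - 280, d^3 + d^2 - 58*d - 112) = d^2 - d - 56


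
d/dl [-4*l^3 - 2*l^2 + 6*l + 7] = -12*l^2 - 4*l + 6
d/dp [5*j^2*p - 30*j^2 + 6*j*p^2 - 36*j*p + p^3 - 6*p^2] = 5*j^2 + 12*j*p - 36*j + 3*p^2 - 12*p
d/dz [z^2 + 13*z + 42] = 2*z + 13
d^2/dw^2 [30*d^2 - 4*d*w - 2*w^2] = -4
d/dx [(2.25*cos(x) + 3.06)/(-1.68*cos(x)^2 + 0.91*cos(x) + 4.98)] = (3.78*sin(x)^2 - 10.2816*cos(x) - 12.2004)*sin(x)/(-1.68*cos(x)^2 + 0.91*cos(x) + 4.98)^2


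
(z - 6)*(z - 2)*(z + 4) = z^3 - 4*z^2 - 20*z + 48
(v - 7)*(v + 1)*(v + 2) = v^3 - 4*v^2 - 19*v - 14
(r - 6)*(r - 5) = r^2 - 11*r + 30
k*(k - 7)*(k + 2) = k^3 - 5*k^2 - 14*k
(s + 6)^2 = s^2 + 12*s + 36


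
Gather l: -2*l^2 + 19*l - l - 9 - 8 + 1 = -2*l^2 + 18*l - 16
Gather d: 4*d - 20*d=-16*d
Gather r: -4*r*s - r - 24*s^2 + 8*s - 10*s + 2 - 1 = r*(-4*s - 1) - 24*s^2 - 2*s + 1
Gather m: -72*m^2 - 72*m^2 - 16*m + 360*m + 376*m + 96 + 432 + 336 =-144*m^2 + 720*m + 864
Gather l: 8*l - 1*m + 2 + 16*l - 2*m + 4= 24*l - 3*m + 6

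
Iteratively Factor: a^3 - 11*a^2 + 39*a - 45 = (a - 3)*(a^2 - 8*a + 15) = (a - 5)*(a - 3)*(a - 3)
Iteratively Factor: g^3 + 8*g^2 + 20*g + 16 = (g + 2)*(g^2 + 6*g + 8) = (g + 2)^2*(g + 4)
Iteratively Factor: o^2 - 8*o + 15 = (o - 3)*(o - 5)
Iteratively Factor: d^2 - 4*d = (d - 4)*(d)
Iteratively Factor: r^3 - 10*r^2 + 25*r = (r - 5)*(r^2 - 5*r) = (r - 5)^2*(r)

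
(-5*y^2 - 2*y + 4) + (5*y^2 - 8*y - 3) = 1 - 10*y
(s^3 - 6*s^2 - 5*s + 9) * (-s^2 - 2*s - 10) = -s^5 + 4*s^4 + 7*s^3 + 61*s^2 + 32*s - 90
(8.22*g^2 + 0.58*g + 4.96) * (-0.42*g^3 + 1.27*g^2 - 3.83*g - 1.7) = -3.4524*g^5 + 10.1958*g^4 - 32.8292*g^3 - 9.8962*g^2 - 19.9828*g - 8.432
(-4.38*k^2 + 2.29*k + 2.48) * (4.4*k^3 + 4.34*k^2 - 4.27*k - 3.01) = -19.272*k^5 - 8.9332*k^4 + 39.5532*k^3 + 14.1687*k^2 - 17.4825*k - 7.4648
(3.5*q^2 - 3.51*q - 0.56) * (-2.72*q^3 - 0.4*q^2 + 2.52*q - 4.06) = -9.52*q^5 + 8.1472*q^4 + 11.7472*q^3 - 22.8312*q^2 + 12.8394*q + 2.2736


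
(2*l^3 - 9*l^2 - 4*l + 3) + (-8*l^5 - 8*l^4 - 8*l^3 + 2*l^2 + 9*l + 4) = -8*l^5 - 8*l^4 - 6*l^3 - 7*l^2 + 5*l + 7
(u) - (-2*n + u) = 2*n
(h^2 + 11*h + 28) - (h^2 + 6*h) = 5*h + 28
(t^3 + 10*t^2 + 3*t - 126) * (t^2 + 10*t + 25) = t^5 + 20*t^4 + 128*t^3 + 154*t^2 - 1185*t - 3150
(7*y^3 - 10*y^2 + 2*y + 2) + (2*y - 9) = 7*y^3 - 10*y^2 + 4*y - 7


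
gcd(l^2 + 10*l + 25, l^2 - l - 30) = l + 5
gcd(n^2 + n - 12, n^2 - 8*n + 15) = n - 3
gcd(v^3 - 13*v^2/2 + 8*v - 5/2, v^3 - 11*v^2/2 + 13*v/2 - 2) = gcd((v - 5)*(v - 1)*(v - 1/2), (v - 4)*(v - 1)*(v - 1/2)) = v^2 - 3*v/2 + 1/2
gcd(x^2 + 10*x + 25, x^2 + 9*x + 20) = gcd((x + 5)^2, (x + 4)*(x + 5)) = x + 5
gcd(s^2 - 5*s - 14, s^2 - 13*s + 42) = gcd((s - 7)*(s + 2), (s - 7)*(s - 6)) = s - 7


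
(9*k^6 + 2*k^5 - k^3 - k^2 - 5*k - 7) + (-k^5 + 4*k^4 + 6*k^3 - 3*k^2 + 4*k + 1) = 9*k^6 + k^5 + 4*k^4 + 5*k^3 - 4*k^2 - k - 6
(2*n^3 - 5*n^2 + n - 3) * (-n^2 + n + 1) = -2*n^5 + 7*n^4 - 4*n^3 - n^2 - 2*n - 3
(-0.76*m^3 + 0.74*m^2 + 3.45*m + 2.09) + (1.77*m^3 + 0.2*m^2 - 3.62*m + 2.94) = 1.01*m^3 + 0.94*m^2 - 0.17*m + 5.03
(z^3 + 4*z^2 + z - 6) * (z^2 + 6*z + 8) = z^5 + 10*z^4 + 33*z^3 + 32*z^2 - 28*z - 48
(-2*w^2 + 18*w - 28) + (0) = -2*w^2 + 18*w - 28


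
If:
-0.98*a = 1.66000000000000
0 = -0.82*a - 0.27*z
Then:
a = -1.69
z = 5.14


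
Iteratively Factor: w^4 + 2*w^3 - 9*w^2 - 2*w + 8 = (w - 2)*(w^3 + 4*w^2 - w - 4) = (w - 2)*(w + 1)*(w^2 + 3*w - 4) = (w - 2)*(w + 1)*(w + 4)*(w - 1)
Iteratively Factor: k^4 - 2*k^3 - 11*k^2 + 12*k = (k - 1)*(k^3 - k^2 - 12*k) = (k - 4)*(k - 1)*(k^2 + 3*k) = k*(k - 4)*(k - 1)*(k + 3)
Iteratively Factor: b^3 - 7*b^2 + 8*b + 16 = (b - 4)*(b^2 - 3*b - 4) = (b - 4)^2*(b + 1)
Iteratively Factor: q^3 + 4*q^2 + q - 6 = (q + 3)*(q^2 + q - 2) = (q + 2)*(q + 3)*(q - 1)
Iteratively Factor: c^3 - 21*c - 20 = (c - 5)*(c^2 + 5*c + 4) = (c - 5)*(c + 1)*(c + 4)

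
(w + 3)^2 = w^2 + 6*w + 9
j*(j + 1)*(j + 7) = j^3 + 8*j^2 + 7*j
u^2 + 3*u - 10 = (u - 2)*(u + 5)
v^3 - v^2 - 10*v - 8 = (v - 4)*(v + 1)*(v + 2)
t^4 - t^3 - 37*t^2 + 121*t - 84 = (t - 4)*(t - 3)*(t - 1)*(t + 7)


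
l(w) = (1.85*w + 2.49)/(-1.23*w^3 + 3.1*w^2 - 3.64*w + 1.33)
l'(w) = (1.85*w + 2.49)*(3.69*w^2 - 6.2*w + 3.64)/(-1.23*w^3 + 3.1*w^2 - 3.64*w + 1.33)^2 + 1.85/(-1.23*w^3 + 3.1*w^2 - 3.64*w + 1.33) = (4.551*w^3 + 3.4531*w^2 - 15.438*w + 11.5241)/(1.5129*w^6 - 7.626*w^5 + 18.5644*w^4 - 25.8398*w^3 + 21.4956*w^2 - 9.6824*w + 1.7689)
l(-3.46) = -0.04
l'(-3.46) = -0.01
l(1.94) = -2.00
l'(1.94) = 3.00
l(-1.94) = -0.04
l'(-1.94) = 0.03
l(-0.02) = 1.75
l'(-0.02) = 6.00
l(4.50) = -0.17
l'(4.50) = 0.10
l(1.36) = -5.10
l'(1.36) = 8.70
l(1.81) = -2.44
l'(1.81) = 3.81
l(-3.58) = -0.04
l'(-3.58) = -0.01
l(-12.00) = -0.01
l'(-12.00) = -0.00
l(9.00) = -0.03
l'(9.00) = 0.01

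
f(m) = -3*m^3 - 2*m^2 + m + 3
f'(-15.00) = -1964.00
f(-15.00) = 9663.00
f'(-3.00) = -68.00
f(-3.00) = 63.00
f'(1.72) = -32.51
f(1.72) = -16.46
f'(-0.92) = -2.94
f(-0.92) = 2.72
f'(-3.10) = -73.09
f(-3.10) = 70.05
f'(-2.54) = -46.90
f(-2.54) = 36.72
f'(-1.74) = -19.29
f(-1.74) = 11.01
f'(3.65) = -133.50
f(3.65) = -165.88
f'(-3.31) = -84.36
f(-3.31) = 86.57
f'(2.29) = -55.36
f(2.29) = -41.23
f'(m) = -9*m^2 - 4*m + 1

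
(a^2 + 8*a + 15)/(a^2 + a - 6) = (a + 5)/(a - 2)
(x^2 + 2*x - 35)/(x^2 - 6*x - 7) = (-x^2 - 2*x + 35)/(-x^2 + 6*x + 7)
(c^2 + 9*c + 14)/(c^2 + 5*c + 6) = (c + 7)/(c + 3)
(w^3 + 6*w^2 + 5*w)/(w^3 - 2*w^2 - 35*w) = (w + 1)/(w - 7)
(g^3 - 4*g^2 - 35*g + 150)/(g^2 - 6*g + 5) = (g^2 + g - 30)/(g - 1)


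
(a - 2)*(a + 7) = a^2 + 5*a - 14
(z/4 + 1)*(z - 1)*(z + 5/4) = z^3/4 + 17*z^2/16 - z/16 - 5/4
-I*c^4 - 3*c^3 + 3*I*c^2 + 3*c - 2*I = (c - 1)*(c - 2*I)*(c - I)*(-I*c - I)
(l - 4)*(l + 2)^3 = l^4 + 2*l^3 - 12*l^2 - 40*l - 32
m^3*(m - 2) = m^4 - 2*m^3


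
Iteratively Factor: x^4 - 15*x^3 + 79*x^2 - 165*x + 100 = (x - 5)*(x^3 - 10*x^2 + 29*x - 20) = (x - 5)*(x - 4)*(x^2 - 6*x + 5) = (x - 5)*(x - 4)*(x - 1)*(x - 5)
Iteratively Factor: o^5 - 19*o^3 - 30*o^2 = (o)*(o^4 - 19*o^2 - 30*o) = o^2*(o^3 - 19*o - 30) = o^2*(o + 3)*(o^2 - 3*o - 10) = o^2*(o + 2)*(o + 3)*(o - 5)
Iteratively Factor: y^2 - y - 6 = (y + 2)*(y - 3)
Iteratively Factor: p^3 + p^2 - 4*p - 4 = (p + 1)*(p^2 - 4) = (p + 1)*(p + 2)*(p - 2)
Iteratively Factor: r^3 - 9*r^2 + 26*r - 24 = (r - 2)*(r^2 - 7*r + 12) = (r - 4)*(r - 2)*(r - 3)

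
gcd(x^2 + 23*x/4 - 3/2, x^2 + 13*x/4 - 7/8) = x - 1/4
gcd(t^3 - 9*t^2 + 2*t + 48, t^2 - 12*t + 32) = t - 8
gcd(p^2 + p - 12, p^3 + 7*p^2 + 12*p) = p + 4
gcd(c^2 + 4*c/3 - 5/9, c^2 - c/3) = c - 1/3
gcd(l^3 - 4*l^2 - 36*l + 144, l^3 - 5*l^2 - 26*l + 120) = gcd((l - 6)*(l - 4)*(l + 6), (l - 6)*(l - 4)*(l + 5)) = l^2 - 10*l + 24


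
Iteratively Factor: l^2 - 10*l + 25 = (l - 5)*(l - 5)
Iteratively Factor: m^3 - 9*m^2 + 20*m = (m - 4)*(m^2 - 5*m) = m*(m - 4)*(m - 5)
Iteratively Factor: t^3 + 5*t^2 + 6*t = (t + 2)*(t^2 + 3*t) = (t + 2)*(t + 3)*(t)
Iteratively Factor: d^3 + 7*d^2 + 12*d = (d + 3)*(d^2 + 4*d) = d*(d + 3)*(d + 4)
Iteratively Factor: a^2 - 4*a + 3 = (a - 3)*(a - 1)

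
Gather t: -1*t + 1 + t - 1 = 0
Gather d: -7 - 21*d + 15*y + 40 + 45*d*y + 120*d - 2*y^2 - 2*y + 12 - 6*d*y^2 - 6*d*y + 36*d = d*(-6*y^2 + 39*y + 135) - 2*y^2 + 13*y + 45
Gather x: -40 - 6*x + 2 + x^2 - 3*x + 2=x^2 - 9*x - 36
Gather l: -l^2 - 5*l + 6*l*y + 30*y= -l^2 + l*(6*y - 5) + 30*y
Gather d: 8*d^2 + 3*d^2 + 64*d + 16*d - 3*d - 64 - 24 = 11*d^2 + 77*d - 88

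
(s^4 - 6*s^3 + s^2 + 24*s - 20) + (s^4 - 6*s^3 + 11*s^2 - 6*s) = 2*s^4 - 12*s^3 + 12*s^2 + 18*s - 20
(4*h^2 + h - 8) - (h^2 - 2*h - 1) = 3*h^2 + 3*h - 7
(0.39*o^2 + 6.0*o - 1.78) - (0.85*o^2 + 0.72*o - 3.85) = -0.46*o^2 + 5.28*o + 2.07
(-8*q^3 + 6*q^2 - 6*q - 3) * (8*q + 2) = -64*q^4 + 32*q^3 - 36*q^2 - 36*q - 6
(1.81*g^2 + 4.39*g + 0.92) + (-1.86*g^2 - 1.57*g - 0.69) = -0.05*g^2 + 2.82*g + 0.23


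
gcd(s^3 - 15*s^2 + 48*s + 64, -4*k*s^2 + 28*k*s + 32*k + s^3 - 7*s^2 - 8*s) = s^2 - 7*s - 8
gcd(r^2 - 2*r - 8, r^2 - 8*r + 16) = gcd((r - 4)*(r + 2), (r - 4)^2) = r - 4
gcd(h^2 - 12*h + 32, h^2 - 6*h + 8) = h - 4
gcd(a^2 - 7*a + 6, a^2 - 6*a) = a - 6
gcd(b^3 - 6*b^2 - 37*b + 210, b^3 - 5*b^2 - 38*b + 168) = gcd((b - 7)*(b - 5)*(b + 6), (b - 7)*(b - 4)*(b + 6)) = b^2 - b - 42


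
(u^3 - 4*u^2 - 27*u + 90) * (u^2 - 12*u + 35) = u^5 - 16*u^4 + 56*u^3 + 274*u^2 - 2025*u + 3150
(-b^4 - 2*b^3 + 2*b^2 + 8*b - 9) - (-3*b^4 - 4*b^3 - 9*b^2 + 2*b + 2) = 2*b^4 + 2*b^3 + 11*b^2 + 6*b - 11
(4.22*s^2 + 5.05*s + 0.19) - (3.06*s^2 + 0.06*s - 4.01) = 1.16*s^2 + 4.99*s + 4.2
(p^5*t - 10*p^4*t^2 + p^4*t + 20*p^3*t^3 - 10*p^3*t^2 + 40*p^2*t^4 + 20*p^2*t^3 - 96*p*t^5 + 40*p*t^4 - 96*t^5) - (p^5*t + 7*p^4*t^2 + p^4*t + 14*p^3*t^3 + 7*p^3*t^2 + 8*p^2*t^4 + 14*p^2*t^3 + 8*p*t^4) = -17*p^4*t^2 + 6*p^3*t^3 - 17*p^3*t^2 + 32*p^2*t^4 + 6*p^2*t^3 - 96*p*t^5 + 32*p*t^4 - 96*t^5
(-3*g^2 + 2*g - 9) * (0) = 0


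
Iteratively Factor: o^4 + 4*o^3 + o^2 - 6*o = (o + 3)*(o^3 + o^2 - 2*o) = o*(o + 3)*(o^2 + o - 2) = o*(o + 2)*(o + 3)*(o - 1)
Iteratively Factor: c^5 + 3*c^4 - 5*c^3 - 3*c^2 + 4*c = (c)*(c^4 + 3*c^3 - 5*c^2 - 3*c + 4) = c*(c + 4)*(c^3 - c^2 - c + 1) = c*(c - 1)*(c + 4)*(c^2 - 1) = c*(c - 1)*(c + 1)*(c + 4)*(c - 1)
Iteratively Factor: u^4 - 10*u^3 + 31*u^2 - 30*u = (u - 5)*(u^3 - 5*u^2 + 6*u) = (u - 5)*(u - 2)*(u^2 - 3*u) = u*(u - 5)*(u - 2)*(u - 3)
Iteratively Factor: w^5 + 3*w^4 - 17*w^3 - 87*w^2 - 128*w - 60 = (w + 1)*(w^4 + 2*w^3 - 19*w^2 - 68*w - 60) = (w - 5)*(w + 1)*(w^3 + 7*w^2 + 16*w + 12) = (w - 5)*(w + 1)*(w + 2)*(w^2 + 5*w + 6) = (w - 5)*(w + 1)*(w + 2)*(w + 3)*(w + 2)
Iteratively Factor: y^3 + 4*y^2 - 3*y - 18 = (y + 3)*(y^2 + y - 6) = (y - 2)*(y + 3)*(y + 3)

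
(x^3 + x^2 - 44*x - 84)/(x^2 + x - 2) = (x^2 - x - 42)/(x - 1)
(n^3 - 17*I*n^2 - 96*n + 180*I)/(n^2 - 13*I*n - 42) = (n^2 - 11*I*n - 30)/(n - 7*I)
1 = 1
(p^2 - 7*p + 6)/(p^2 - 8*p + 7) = (p - 6)/(p - 7)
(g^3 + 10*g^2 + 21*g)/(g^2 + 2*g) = (g^2 + 10*g + 21)/(g + 2)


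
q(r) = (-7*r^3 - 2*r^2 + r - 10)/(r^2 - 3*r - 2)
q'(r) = (3 - 2*r)*(-7*r^3 - 2*r^2 + r - 10)/(r^2 - 3*r - 2)^2 + (-21*r^2 - 4*r + 1)/(r^2 - 3*r - 2)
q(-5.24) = 22.75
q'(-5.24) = -6.02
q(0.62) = 3.40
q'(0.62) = 1.03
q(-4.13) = 16.21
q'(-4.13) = -5.76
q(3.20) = 188.72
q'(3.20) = 638.59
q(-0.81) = -7.74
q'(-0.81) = -41.69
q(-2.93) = 9.49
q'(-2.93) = -5.43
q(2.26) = 26.89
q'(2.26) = 42.53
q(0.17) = 4.00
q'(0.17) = -4.17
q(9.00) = -101.27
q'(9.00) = -4.17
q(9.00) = -101.27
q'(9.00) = -4.17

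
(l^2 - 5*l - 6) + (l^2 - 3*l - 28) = 2*l^2 - 8*l - 34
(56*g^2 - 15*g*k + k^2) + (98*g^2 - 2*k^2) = 154*g^2 - 15*g*k - k^2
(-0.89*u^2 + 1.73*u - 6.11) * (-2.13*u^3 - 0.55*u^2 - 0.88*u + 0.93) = 1.8957*u^5 - 3.1954*u^4 + 12.846*u^3 + 1.0104*u^2 + 6.9857*u - 5.6823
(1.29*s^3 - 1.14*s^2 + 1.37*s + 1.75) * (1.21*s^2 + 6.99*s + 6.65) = 1.5609*s^5 + 7.6377*s^4 + 2.2676*s^3 + 4.1128*s^2 + 21.343*s + 11.6375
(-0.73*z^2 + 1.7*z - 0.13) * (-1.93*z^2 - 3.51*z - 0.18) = 1.4089*z^4 - 0.7187*z^3 - 5.5847*z^2 + 0.1503*z + 0.0234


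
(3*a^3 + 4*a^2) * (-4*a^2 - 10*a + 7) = -12*a^5 - 46*a^4 - 19*a^3 + 28*a^2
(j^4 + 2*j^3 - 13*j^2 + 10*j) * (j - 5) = j^5 - 3*j^4 - 23*j^3 + 75*j^2 - 50*j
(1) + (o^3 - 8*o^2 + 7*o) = o^3 - 8*o^2 + 7*o + 1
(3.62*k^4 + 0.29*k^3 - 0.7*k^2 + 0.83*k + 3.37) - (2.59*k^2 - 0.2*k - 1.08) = 3.62*k^4 + 0.29*k^3 - 3.29*k^2 + 1.03*k + 4.45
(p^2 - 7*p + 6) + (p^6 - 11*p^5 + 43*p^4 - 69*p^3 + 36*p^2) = p^6 - 11*p^5 + 43*p^4 - 69*p^3 + 37*p^2 - 7*p + 6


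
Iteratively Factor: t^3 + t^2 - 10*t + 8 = (t + 4)*(t^2 - 3*t + 2) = (t - 2)*(t + 4)*(t - 1)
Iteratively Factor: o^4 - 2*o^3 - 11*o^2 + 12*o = (o - 4)*(o^3 + 2*o^2 - 3*o) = (o - 4)*(o + 3)*(o^2 - o) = (o - 4)*(o - 1)*(o + 3)*(o)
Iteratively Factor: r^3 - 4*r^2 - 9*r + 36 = (r + 3)*(r^2 - 7*r + 12) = (r - 3)*(r + 3)*(r - 4)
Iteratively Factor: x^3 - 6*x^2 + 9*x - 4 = (x - 1)*(x^2 - 5*x + 4) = (x - 1)^2*(x - 4)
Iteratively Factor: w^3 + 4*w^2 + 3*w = (w + 3)*(w^2 + w) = (w + 1)*(w + 3)*(w)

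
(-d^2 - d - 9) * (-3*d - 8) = 3*d^3 + 11*d^2 + 35*d + 72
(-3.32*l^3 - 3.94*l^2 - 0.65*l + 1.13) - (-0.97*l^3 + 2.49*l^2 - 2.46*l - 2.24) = -2.35*l^3 - 6.43*l^2 + 1.81*l + 3.37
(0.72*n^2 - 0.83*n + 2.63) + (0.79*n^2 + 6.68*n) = 1.51*n^2 + 5.85*n + 2.63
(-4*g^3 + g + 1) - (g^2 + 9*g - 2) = -4*g^3 - g^2 - 8*g + 3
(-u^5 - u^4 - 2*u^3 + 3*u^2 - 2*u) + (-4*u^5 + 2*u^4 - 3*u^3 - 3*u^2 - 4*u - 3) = -5*u^5 + u^4 - 5*u^3 - 6*u - 3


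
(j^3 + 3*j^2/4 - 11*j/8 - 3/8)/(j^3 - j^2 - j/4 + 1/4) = (8*j^2 + 14*j + 3)/(2*(4*j^2 - 1))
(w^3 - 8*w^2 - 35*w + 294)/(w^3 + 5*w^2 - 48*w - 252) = (w - 7)/(w + 6)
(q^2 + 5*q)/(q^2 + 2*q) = (q + 5)/(q + 2)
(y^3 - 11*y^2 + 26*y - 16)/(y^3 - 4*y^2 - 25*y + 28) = (y^2 - 10*y + 16)/(y^2 - 3*y - 28)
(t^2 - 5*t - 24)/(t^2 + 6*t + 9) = (t - 8)/(t + 3)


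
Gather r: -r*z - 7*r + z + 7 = r*(-z - 7) + z + 7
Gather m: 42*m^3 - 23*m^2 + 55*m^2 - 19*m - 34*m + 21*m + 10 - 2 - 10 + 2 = 42*m^3 + 32*m^2 - 32*m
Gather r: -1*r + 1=1 - r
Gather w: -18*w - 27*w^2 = -27*w^2 - 18*w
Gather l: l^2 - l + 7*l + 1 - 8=l^2 + 6*l - 7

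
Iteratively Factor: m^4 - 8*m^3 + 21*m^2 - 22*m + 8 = (m - 1)*(m^3 - 7*m^2 + 14*m - 8) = (m - 4)*(m - 1)*(m^2 - 3*m + 2) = (m - 4)*(m - 1)^2*(m - 2)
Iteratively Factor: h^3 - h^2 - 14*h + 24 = (h + 4)*(h^2 - 5*h + 6) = (h - 3)*(h + 4)*(h - 2)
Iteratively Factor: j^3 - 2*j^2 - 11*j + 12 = (j - 4)*(j^2 + 2*j - 3) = (j - 4)*(j - 1)*(j + 3)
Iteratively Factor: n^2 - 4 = (n + 2)*(n - 2)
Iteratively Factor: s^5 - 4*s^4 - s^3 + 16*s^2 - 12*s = (s - 2)*(s^4 - 2*s^3 - 5*s^2 + 6*s) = s*(s - 2)*(s^3 - 2*s^2 - 5*s + 6) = s*(s - 2)*(s - 1)*(s^2 - s - 6) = s*(s - 3)*(s - 2)*(s - 1)*(s + 2)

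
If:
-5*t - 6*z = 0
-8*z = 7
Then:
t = 21/20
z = -7/8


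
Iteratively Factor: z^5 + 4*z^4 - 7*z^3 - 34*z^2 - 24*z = (z + 1)*(z^4 + 3*z^3 - 10*z^2 - 24*z) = z*(z + 1)*(z^3 + 3*z^2 - 10*z - 24) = z*(z - 3)*(z + 1)*(z^2 + 6*z + 8) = z*(z - 3)*(z + 1)*(z + 4)*(z + 2)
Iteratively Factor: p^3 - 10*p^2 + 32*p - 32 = (p - 2)*(p^2 - 8*p + 16) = (p - 4)*(p - 2)*(p - 4)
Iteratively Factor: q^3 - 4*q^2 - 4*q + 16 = (q + 2)*(q^2 - 6*q + 8) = (q - 2)*(q + 2)*(q - 4)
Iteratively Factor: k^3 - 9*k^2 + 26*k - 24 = (k - 2)*(k^2 - 7*k + 12) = (k - 3)*(k - 2)*(k - 4)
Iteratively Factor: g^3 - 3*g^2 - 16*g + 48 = (g - 3)*(g^2 - 16) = (g - 3)*(g + 4)*(g - 4)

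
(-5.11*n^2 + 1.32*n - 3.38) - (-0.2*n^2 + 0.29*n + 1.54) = -4.91*n^2 + 1.03*n - 4.92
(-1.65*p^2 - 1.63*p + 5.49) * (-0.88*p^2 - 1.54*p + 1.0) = 1.452*p^4 + 3.9754*p^3 - 3.971*p^2 - 10.0846*p + 5.49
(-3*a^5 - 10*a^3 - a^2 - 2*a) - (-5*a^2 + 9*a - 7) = -3*a^5 - 10*a^3 + 4*a^2 - 11*a + 7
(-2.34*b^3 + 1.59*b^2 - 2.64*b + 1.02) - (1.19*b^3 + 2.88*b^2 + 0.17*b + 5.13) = -3.53*b^3 - 1.29*b^2 - 2.81*b - 4.11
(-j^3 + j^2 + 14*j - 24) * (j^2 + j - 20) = -j^5 + 35*j^3 - 30*j^2 - 304*j + 480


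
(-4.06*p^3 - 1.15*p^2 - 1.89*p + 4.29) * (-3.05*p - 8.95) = 12.383*p^4 + 39.8445*p^3 + 16.057*p^2 + 3.831*p - 38.3955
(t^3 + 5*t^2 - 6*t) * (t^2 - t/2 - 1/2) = t^5 + 9*t^4/2 - 9*t^3 + t^2/2 + 3*t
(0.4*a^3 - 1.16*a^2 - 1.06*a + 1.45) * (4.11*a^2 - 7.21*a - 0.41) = 1.644*a^5 - 7.6516*a^4 + 3.843*a^3 + 14.0777*a^2 - 10.0199*a - 0.5945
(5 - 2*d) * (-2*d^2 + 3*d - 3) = 4*d^3 - 16*d^2 + 21*d - 15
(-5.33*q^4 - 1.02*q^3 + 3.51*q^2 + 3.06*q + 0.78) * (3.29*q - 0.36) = -17.5357*q^5 - 1.437*q^4 + 11.9151*q^3 + 8.8038*q^2 + 1.4646*q - 0.2808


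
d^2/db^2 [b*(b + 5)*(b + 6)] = 6*b + 22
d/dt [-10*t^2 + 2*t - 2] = 2 - 20*t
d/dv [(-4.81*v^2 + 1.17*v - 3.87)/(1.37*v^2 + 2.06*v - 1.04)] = (-11.5115*v^2 + 20.6086*v + 6.7554)/(1.8769*v^4 + 5.6444*v^3 + 1.394*v^2 - 4.2848*v + 1.0816)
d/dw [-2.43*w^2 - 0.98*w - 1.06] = -4.86*w - 0.98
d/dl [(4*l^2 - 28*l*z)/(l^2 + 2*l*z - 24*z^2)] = 4*(-2*l*(l - 7*z)*(l + z) + (2*l - 7*z)*(l^2 + 2*l*z - 24*z^2))/(l^2 + 2*l*z - 24*z^2)^2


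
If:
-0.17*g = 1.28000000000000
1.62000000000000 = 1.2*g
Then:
No Solution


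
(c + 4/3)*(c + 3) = c^2 + 13*c/3 + 4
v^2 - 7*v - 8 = (v - 8)*(v + 1)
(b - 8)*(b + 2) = b^2 - 6*b - 16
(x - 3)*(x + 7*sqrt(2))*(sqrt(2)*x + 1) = sqrt(2)*x^3 - 3*sqrt(2)*x^2 + 15*x^2 - 45*x + 7*sqrt(2)*x - 21*sqrt(2)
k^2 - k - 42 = (k - 7)*(k + 6)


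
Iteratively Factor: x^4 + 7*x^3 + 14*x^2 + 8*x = (x + 2)*(x^3 + 5*x^2 + 4*x) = (x + 1)*(x + 2)*(x^2 + 4*x) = (x + 1)*(x + 2)*(x + 4)*(x)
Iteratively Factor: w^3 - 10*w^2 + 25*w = (w)*(w^2 - 10*w + 25) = w*(w - 5)*(w - 5)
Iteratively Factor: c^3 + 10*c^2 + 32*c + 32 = (c + 4)*(c^2 + 6*c + 8) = (c + 2)*(c + 4)*(c + 4)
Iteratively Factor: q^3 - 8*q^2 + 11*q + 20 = (q - 4)*(q^2 - 4*q - 5) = (q - 5)*(q - 4)*(q + 1)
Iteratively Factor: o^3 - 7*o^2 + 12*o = (o)*(o^2 - 7*o + 12) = o*(o - 4)*(o - 3)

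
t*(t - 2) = t^2 - 2*t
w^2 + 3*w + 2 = (w + 1)*(w + 2)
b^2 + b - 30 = (b - 5)*(b + 6)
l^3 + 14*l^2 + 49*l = l*(l + 7)^2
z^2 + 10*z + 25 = (z + 5)^2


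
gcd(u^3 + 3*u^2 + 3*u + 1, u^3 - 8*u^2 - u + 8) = u + 1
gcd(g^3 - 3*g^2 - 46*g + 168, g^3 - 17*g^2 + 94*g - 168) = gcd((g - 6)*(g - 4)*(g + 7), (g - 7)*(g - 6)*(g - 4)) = g^2 - 10*g + 24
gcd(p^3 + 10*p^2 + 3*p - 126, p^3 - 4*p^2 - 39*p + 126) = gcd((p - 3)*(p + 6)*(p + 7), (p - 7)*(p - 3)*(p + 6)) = p^2 + 3*p - 18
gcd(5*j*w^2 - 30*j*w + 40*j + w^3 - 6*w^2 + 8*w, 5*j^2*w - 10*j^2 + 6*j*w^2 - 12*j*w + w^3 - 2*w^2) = 5*j*w - 10*j + w^2 - 2*w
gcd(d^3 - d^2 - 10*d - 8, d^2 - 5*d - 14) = d + 2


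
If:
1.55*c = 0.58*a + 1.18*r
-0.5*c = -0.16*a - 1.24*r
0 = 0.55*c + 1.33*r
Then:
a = 0.00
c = 0.00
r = 0.00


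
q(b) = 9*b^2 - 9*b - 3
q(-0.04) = -2.63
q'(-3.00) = -63.00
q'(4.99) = 80.82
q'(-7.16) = -137.88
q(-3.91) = 169.78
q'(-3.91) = -79.38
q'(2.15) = 29.70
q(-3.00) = 105.00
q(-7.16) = 522.83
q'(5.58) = 91.44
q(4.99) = 176.19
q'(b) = 18*b - 9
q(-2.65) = 84.05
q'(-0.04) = -9.72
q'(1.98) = 26.64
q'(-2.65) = -56.70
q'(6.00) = 99.00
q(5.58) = 227.01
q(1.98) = 14.46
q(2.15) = 19.25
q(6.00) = 267.00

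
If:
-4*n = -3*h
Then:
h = 4*n/3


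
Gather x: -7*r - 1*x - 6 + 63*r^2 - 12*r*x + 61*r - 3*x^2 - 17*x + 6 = 63*r^2 + 54*r - 3*x^2 + x*(-12*r - 18)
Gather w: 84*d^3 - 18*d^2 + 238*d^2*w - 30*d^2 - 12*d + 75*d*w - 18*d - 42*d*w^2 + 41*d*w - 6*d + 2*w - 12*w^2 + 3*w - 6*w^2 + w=84*d^3 - 48*d^2 - 36*d + w^2*(-42*d - 18) + w*(238*d^2 + 116*d + 6)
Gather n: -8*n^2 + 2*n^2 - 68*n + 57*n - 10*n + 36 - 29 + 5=-6*n^2 - 21*n + 12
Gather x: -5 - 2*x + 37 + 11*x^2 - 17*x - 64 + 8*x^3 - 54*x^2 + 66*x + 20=8*x^3 - 43*x^2 + 47*x - 12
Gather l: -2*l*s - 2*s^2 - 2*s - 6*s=-2*l*s - 2*s^2 - 8*s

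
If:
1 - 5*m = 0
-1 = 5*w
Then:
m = 1/5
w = -1/5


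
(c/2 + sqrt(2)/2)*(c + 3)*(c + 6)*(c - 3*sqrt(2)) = c^4/2 - sqrt(2)*c^3 + 9*c^3/2 - 9*sqrt(2)*c^2 + 6*c^2 - 27*c - 18*sqrt(2)*c - 54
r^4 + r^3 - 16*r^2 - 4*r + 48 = (r - 3)*(r - 2)*(r + 2)*(r + 4)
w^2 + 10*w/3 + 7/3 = (w + 1)*(w + 7/3)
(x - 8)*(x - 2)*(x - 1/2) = x^3 - 21*x^2/2 + 21*x - 8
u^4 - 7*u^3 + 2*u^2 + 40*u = u*(u - 5)*(u - 4)*(u + 2)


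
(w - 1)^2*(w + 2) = w^3 - 3*w + 2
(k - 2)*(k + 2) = k^2 - 4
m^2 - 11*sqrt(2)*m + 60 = (m - 6*sqrt(2))*(m - 5*sqrt(2))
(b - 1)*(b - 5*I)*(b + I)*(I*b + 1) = I*b^4 + 5*b^3 - I*b^3 - 5*b^2 + I*b^2 + 5*b - I*b - 5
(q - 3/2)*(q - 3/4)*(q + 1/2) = q^3 - 7*q^2/4 + 9/16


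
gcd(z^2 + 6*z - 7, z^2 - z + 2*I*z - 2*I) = z - 1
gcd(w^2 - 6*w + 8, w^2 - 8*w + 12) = w - 2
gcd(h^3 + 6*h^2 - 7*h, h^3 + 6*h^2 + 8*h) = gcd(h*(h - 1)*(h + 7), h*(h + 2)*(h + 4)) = h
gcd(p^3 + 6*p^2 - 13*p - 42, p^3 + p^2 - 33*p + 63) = p^2 + 4*p - 21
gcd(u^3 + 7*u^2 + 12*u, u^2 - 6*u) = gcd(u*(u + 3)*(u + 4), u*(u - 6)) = u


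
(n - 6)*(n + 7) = n^2 + n - 42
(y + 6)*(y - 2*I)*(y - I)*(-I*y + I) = -I*y^4 - 3*y^3 - 5*I*y^3 - 15*y^2 + 8*I*y^2 + 18*y + 10*I*y - 12*I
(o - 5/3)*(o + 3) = o^2 + 4*o/3 - 5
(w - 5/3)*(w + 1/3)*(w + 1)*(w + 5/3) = w^4 + 4*w^3/3 - 22*w^2/9 - 100*w/27 - 25/27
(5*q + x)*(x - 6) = 5*q*x - 30*q + x^2 - 6*x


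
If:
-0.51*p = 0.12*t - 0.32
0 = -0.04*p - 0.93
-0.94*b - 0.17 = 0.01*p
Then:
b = 0.07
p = -23.25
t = 101.48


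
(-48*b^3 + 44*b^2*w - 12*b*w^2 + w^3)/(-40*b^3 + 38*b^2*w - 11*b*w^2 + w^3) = (-6*b + w)/(-5*b + w)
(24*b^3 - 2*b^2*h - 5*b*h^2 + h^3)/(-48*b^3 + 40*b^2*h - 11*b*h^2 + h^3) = (-2*b - h)/(4*b - h)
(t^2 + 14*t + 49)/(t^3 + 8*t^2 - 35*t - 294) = 1/(t - 6)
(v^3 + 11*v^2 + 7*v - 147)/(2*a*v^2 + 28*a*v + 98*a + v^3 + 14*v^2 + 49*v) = (v - 3)/(2*a + v)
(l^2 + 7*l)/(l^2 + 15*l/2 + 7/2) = 2*l/(2*l + 1)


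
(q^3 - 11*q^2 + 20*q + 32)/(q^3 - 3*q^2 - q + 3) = (q^2 - 12*q + 32)/(q^2 - 4*q + 3)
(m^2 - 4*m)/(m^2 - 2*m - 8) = m/(m + 2)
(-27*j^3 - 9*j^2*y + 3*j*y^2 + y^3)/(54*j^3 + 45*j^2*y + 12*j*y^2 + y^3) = (-3*j + y)/(6*j + y)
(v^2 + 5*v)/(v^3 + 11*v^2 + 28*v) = (v + 5)/(v^2 + 11*v + 28)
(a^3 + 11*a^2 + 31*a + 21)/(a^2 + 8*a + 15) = (a^2 + 8*a + 7)/(a + 5)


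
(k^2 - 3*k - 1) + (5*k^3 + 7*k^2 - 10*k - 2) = 5*k^3 + 8*k^2 - 13*k - 3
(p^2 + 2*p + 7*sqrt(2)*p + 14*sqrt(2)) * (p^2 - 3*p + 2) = p^4 - p^3 + 7*sqrt(2)*p^3 - 7*sqrt(2)*p^2 - 4*p^2 - 28*sqrt(2)*p + 4*p + 28*sqrt(2)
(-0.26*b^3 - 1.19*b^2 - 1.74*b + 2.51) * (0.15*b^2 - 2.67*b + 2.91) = -0.039*b^5 + 0.5157*b^4 + 2.1597*b^3 + 1.5594*b^2 - 11.7651*b + 7.3041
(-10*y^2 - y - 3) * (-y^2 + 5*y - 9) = 10*y^4 - 49*y^3 + 88*y^2 - 6*y + 27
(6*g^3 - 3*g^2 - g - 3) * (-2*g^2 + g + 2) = -12*g^5 + 12*g^4 + 11*g^3 - g^2 - 5*g - 6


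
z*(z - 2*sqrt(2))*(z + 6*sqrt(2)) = z^3 + 4*sqrt(2)*z^2 - 24*z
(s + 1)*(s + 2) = s^2 + 3*s + 2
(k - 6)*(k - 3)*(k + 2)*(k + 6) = k^4 - k^3 - 42*k^2 + 36*k + 216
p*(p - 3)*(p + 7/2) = p^3 + p^2/2 - 21*p/2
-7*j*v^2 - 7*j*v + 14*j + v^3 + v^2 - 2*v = (-7*j + v)*(v - 1)*(v + 2)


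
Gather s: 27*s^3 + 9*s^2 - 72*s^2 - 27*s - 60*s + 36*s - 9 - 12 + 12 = 27*s^3 - 63*s^2 - 51*s - 9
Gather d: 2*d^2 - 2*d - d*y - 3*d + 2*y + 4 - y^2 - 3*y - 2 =2*d^2 + d*(-y - 5) - y^2 - y + 2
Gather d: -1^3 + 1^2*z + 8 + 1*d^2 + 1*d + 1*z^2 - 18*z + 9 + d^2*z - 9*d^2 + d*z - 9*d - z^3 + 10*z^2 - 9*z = d^2*(z - 8) + d*(z - 8) - z^3 + 11*z^2 - 26*z + 16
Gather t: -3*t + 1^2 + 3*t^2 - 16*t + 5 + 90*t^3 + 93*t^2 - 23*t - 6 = 90*t^3 + 96*t^2 - 42*t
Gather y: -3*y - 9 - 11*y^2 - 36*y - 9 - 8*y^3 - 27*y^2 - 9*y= -8*y^3 - 38*y^2 - 48*y - 18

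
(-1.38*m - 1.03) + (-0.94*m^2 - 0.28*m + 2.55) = -0.94*m^2 - 1.66*m + 1.52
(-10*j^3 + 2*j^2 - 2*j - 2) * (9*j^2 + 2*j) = -90*j^5 - 2*j^4 - 14*j^3 - 22*j^2 - 4*j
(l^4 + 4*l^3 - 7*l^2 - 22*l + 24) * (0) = 0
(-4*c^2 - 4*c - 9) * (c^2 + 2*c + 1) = -4*c^4 - 12*c^3 - 21*c^2 - 22*c - 9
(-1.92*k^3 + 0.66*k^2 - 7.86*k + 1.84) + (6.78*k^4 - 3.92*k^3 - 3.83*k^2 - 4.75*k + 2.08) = 6.78*k^4 - 5.84*k^3 - 3.17*k^2 - 12.61*k + 3.92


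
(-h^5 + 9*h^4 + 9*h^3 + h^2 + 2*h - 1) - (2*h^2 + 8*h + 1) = -h^5 + 9*h^4 + 9*h^3 - h^2 - 6*h - 2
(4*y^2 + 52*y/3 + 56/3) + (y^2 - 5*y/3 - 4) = 5*y^2 + 47*y/3 + 44/3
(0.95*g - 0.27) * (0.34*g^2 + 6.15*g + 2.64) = 0.323*g^3 + 5.7507*g^2 + 0.8475*g - 0.7128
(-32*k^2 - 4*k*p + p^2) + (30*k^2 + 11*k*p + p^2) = -2*k^2 + 7*k*p + 2*p^2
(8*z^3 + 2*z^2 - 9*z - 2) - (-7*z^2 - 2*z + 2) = 8*z^3 + 9*z^2 - 7*z - 4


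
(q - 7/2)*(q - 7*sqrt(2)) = q^2 - 7*sqrt(2)*q - 7*q/2 + 49*sqrt(2)/2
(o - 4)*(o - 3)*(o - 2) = o^3 - 9*o^2 + 26*o - 24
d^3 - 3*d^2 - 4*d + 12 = (d - 3)*(d - 2)*(d + 2)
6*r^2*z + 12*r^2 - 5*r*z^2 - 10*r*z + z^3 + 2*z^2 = (-3*r + z)*(-2*r + z)*(z + 2)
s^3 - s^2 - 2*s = s*(s - 2)*(s + 1)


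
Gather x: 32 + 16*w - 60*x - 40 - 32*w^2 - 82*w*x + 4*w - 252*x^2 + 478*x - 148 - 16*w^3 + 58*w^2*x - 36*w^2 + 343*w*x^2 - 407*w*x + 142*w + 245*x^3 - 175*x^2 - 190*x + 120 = -16*w^3 - 68*w^2 + 162*w + 245*x^3 + x^2*(343*w - 427) + x*(58*w^2 - 489*w + 228) - 36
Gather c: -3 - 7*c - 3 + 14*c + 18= 7*c + 12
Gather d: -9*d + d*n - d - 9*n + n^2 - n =d*(n - 10) + n^2 - 10*n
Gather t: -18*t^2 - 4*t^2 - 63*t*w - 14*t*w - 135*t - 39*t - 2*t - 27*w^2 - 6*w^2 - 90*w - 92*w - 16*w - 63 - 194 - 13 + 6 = -22*t^2 + t*(-77*w - 176) - 33*w^2 - 198*w - 264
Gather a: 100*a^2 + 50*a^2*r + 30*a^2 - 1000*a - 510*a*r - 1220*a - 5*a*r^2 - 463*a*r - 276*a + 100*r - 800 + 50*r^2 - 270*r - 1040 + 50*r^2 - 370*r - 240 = a^2*(50*r + 130) + a*(-5*r^2 - 973*r - 2496) + 100*r^2 - 540*r - 2080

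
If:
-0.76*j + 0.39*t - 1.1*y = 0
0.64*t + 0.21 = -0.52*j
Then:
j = -1.02147417295415*y - 0.118833430063842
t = 0.829947765525247*y - 0.231572838073128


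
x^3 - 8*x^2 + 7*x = x*(x - 7)*(x - 1)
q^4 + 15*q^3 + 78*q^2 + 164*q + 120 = (q + 2)^2*(q + 5)*(q + 6)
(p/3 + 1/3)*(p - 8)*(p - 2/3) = p^3/3 - 23*p^2/9 - 10*p/9 + 16/9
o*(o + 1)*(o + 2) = o^3 + 3*o^2 + 2*o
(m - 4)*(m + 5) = m^2 + m - 20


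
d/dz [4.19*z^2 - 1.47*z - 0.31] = 8.38*z - 1.47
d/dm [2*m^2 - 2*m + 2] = 4*m - 2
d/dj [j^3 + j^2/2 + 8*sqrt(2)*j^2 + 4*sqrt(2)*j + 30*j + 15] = 3*j^2 + j + 16*sqrt(2)*j + 4*sqrt(2) + 30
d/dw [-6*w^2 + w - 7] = 1 - 12*w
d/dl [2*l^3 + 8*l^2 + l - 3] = 6*l^2 + 16*l + 1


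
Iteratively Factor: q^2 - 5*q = (q - 5)*(q)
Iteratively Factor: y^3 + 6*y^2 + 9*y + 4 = (y + 4)*(y^2 + 2*y + 1) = (y + 1)*(y + 4)*(y + 1)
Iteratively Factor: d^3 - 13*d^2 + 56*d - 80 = (d - 4)*(d^2 - 9*d + 20) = (d - 4)^2*(d - 5)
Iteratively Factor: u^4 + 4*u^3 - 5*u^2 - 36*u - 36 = (u + 2)*(u^3 + 2*u^2 - 9*u - 18) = (u + 2)^2*(u^2 - 9) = (u - 3)*(u + 2)^2*(u + 3)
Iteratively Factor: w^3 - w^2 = (w)*(w^2 - w) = w*(w - 1)*(w)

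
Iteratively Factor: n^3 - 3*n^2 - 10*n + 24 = (n - 2)*(n^2 - n - 12) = (n - 2)*(n + 3)*(n - 4)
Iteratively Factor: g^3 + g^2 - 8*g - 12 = (g - 3)*(g^2 + 4*g + 4) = (g - 3)*(g + 2)*(g + 2)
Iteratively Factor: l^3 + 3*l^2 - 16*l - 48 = (l + 3)*(l^2 - 16) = (l + 3)*(l + 4)*(l - 4)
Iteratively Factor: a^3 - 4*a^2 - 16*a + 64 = (a - 4)*(a^2 - 16) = (a - 4)^2*(a + 4)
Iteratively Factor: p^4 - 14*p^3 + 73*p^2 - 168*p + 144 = (p - 3)*(p^3 - 11*p^2 + 40*p - 48) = (p - 4)*(p - 3)*(p^2 - 7*p + 12) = (p - 4)^2*(p - 3)*(p - 3)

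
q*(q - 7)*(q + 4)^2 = q^4 + q^3 - 40*q^2 - 112*q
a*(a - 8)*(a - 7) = a^3 - 15*a^2 + 56*a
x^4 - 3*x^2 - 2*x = x*(x - 2)*(x + 1)^2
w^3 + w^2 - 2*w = w*(w - 1)*(w + 2)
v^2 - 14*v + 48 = (v - 8)*(v - 6)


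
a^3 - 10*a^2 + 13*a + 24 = (a - 8)*(a - 3)*(a + 1)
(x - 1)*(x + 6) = x^2 + 5*x - 6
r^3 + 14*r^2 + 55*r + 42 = (r + 1)*(r + 6)*(r + 7)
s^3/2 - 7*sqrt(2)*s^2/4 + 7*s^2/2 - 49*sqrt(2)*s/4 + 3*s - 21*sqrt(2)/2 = (s/2 + 1/2)*(s + 6)*(s - 7*sqrt(2)/2)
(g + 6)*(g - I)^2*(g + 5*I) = g^4 + 6*g^3 + 3*I*g^3 + 9*g^2 + 18*I*g^2 + 54*g - 5*I*g - 30*I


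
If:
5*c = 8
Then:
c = 8/5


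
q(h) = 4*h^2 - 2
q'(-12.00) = -96.00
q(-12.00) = 574.00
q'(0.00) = 0.00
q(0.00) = -2.00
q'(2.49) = 19.92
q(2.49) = 22.80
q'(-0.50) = -4.00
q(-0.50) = -1.00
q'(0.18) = 1.44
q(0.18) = -1.87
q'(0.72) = 5.76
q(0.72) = 0.07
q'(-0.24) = -1.92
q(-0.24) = -1.77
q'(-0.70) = -5.60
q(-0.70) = -0.04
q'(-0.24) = -1.92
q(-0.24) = -1.77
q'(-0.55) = -4.40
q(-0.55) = -0.79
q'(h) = 8*h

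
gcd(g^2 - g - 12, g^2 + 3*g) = g + 3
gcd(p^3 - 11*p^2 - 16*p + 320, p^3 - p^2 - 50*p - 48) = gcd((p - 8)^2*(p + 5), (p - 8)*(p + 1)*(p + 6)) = p - 8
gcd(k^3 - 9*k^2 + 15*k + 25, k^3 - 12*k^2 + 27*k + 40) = k^2 - 4*k - 5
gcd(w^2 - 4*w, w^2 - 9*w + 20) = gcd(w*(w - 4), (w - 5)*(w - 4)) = w - 4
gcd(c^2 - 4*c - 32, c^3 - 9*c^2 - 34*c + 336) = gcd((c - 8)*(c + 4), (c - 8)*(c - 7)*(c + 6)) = c - 8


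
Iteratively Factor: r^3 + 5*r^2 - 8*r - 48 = (r - 3)*(r^2 + 8*r + 16) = (r - 3)*(r + 4)*(r + 4)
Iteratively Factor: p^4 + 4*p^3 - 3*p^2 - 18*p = (p + 3)*(p^3 + p^2 - 6*p) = (p - 2)*(p + 3)*(p^2 + 3*p) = (p - 2)*(p + 3)^2*(p)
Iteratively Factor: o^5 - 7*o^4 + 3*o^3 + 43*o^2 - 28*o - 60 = (o - 3)*(o^4 - 4*o^3 - 9*o^2 + 16*o + 20) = (o - 3)*(o + 2)*(o^3 - 6*o^2 + 3*o + 10) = (o - 3)*(o - 2)*(o + 2)*(o^2 - 4*o - 5) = (o - 3)*(o - 2)*(o + 1)*(o + 2)*(o - 5)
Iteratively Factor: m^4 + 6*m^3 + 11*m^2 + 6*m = (m + 3)*(m^3 + 3*m^2 + 2*m) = (m + 2)*(m + 3)*(m^2 + m) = (m + 1)*(m + 2)*(m + 3)*(m)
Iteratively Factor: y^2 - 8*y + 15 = (y - 5)*(y - 3)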